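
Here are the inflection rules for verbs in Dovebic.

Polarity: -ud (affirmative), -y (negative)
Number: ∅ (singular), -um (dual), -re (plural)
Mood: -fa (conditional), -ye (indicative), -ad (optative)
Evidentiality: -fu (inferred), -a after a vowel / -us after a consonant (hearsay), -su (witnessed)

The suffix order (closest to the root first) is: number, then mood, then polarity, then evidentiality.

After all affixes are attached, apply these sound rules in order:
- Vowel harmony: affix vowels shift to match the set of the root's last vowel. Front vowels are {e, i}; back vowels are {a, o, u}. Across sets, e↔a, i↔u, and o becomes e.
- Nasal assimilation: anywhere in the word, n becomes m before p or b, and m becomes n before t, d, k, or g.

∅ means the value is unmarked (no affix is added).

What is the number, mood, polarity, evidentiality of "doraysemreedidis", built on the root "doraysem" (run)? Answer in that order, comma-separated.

Segment: doraysem-re-ad-ud-us.
number: -re → plural.
mood: -ad → optative.
polarity: -ud → affirmative.
evidentiality: -a/us → hearsay.

plural, optative, affirmative, hearsay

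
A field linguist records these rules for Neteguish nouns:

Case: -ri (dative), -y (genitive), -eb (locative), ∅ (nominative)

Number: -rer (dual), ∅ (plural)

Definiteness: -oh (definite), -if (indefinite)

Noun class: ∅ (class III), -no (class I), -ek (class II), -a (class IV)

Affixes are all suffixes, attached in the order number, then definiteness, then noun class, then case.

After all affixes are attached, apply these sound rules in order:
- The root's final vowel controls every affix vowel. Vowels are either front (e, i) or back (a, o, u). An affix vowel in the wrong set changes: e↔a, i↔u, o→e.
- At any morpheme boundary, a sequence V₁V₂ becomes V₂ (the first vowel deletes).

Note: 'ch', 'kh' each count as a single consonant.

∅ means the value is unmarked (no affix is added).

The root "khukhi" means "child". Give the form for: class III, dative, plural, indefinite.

number = plural: zero marking, form stays khukhi.
Attach definiteness indefinite -if → khukhiif.
noun class = class III: zero marking, form stays khukhiif.
Attach case dative -ri → khukhiifri.
Vowel harmony: no change.
Apply vowel deletion: khukhiifri → khukhifri.

khukhifri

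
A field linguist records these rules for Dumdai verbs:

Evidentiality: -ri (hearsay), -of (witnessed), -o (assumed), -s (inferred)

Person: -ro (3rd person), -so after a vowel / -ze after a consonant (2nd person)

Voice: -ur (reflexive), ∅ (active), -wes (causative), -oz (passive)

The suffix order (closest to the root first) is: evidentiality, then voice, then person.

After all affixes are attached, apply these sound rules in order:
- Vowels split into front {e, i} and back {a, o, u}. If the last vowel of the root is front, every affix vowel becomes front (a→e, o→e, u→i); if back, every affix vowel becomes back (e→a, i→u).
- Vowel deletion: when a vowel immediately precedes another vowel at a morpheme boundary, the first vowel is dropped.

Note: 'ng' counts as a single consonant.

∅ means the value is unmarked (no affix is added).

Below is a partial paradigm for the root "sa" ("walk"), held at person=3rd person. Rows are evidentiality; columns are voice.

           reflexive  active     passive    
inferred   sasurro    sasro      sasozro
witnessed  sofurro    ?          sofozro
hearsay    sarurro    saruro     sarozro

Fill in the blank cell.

sofro

Attach evidentiality witnessed -of → saof.
voice = active: zero marking, form stays saof.
Attach person 3rd person -ro → saofro.
Vowel harmony: no change.
Apply vowel deletion: saofro → sofro.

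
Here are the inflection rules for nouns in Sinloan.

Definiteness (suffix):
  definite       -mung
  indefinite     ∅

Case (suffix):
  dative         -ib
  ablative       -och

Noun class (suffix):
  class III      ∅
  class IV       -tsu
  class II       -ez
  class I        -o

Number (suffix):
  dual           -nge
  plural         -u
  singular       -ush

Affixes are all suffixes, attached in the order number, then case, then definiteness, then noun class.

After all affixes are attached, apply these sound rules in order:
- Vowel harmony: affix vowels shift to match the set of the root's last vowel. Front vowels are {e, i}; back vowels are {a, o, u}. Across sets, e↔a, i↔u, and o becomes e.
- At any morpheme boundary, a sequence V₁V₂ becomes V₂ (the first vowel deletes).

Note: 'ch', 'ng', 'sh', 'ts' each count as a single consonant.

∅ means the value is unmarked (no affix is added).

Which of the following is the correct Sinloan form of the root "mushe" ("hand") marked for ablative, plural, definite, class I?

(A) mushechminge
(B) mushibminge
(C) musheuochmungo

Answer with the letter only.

Attach number plural -u → musheu.
Attach case ablative -och → musheuoch.
Attach definiteness definite -mung → musheuochmung.
Attach noun class class I -o → musheuochmungo.
Apply vowel harmony: musheuochmungo → musheiechminge.
Apply vowel deletion: musheiechminge → mushechminge.
So the correct form is mushechminge, option (A).
(C) musheuochmungo is wrong: it fails to apply the sound rule(s).
(B) mushibminge is wrong: it uses dative instead of ablative for case.

A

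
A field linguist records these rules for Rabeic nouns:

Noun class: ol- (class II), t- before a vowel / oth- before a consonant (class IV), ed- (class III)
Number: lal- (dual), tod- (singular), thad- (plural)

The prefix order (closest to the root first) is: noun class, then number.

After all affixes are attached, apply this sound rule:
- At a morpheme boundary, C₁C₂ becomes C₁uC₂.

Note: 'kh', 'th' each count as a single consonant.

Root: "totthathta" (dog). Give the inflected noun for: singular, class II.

Attach noun class class II ol- → oltotthathta.
Attach number singular tod- → todoltotthathta.
Apply epenthesis: todoltotthathta → todolutotthathta.

todolutotthathta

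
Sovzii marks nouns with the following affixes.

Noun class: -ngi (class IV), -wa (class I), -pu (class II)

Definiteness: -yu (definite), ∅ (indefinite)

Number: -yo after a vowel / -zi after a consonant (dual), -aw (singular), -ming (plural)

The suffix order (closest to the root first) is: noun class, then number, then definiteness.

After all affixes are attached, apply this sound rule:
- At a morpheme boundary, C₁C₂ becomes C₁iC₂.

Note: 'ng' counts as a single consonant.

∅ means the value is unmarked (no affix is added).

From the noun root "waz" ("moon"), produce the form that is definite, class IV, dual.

Attach noun class class IV -ngi → wazngi.
Attach number dual -yo (after vowel 'i') → wazngiyo.
Attach definiteness definite -yu → wazngiyoyu.
Apply epenthesis: wazngiyoyu → wazingiyoyu.

wazingiyoyu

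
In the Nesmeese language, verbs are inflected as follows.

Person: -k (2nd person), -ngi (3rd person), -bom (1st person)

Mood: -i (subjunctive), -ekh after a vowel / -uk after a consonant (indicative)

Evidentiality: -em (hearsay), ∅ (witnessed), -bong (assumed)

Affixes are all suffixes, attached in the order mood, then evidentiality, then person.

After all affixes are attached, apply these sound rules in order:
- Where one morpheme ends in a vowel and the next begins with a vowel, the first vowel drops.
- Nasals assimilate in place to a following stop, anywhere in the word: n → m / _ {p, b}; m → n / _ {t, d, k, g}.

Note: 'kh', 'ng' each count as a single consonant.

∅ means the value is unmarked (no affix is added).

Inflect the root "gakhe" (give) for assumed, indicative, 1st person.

Attach mood indicative -ekh (after vowel 'e') → gakheekh.
Attach evidentiality assumed -bong → gakheekhbong.
Attach person 1st person -bom → gakheekhbongbom.
Apply vowel deletion: gakheekhbongbom → gakhekhbongbom.
Nasal assimilation: no change.

gakhekhbongbom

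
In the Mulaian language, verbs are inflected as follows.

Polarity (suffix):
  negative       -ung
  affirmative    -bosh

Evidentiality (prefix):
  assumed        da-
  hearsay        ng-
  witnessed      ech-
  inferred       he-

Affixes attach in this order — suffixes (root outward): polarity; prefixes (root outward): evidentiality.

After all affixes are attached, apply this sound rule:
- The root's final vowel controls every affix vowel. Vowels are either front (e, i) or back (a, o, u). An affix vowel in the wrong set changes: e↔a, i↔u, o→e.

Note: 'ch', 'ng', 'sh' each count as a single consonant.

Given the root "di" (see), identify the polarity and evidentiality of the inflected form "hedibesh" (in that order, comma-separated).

affirmative, inferred

Segment: he-di-bosh.
polarity: -bosh → affirmative.
evidentiality: he- → inferred.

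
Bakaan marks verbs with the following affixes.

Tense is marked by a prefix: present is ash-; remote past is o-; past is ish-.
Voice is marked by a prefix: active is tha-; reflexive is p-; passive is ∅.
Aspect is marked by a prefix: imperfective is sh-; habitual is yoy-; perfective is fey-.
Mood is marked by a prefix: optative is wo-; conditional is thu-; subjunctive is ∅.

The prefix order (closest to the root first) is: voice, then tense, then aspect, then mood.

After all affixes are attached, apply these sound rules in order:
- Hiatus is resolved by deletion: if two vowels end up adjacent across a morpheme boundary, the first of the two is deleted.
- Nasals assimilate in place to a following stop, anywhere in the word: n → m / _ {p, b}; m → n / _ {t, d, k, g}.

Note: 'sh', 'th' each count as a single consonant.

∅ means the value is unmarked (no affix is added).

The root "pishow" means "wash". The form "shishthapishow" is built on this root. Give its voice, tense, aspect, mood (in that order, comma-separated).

active, past, imperfective, subjunctive

Segment: sh-ish-tha-pishow.
voice: tha- → active.
tense: ish- → past.
aspect: sh- → imperfective.
mood: ∅ → subjunctive.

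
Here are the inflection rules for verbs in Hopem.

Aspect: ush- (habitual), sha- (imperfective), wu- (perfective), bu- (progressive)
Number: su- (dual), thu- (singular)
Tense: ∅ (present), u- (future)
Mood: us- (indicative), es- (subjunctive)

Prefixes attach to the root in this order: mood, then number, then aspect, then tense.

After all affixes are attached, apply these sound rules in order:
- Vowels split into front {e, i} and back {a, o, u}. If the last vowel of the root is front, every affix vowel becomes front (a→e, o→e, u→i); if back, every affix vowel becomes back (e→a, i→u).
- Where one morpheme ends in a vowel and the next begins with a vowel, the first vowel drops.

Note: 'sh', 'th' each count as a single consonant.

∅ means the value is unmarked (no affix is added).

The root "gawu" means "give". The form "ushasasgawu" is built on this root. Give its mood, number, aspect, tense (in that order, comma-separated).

subjunctive, dual, imperfective, future

Segment: u-sha-su-es-gawu.
mood: es- → subjunctive.
number: su- → dual.
aspect: sha- → imperfective.
tense: u- → future.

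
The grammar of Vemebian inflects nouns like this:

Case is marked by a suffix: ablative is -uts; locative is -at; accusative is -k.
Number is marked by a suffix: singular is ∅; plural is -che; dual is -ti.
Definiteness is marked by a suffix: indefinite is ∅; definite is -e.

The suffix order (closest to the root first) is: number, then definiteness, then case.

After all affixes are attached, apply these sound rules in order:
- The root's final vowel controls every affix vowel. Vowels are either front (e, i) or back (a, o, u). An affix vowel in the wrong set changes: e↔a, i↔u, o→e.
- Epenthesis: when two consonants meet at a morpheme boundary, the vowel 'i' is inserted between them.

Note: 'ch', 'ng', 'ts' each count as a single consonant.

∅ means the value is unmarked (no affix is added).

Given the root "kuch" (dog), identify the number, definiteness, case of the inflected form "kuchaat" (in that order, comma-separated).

Segment: kuch-e-at.
number: ∅ → singular.
definiteness: -e → definite.
case: -at → locative.

singular, definite, locative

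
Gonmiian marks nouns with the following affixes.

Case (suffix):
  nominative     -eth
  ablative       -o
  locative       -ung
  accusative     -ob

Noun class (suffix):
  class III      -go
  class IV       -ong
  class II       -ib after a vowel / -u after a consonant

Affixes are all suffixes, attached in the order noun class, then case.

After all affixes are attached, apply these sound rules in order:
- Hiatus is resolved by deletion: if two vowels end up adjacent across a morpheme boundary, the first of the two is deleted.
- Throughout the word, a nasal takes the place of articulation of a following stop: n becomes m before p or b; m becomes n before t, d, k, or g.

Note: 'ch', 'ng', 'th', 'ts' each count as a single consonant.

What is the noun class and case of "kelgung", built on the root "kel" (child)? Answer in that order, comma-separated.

Segment: kel-go-ung.
noun class: -go → class III.
case: -ung → locative.

class III, locative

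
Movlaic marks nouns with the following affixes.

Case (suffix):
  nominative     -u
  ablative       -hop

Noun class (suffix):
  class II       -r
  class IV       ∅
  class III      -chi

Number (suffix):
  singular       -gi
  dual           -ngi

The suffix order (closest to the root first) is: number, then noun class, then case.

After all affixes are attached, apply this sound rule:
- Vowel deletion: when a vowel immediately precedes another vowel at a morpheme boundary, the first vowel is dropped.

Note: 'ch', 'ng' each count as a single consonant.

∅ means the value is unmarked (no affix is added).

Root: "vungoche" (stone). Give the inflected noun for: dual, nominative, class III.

vungochengichu

Attach number dual -ngi → vungochengi.
Attach noun class class III -chi → vungochengichi.
Attach case nominative -u → vungochengichiu.
Apply vowel deletion: vungochengichiu → vungochengichu.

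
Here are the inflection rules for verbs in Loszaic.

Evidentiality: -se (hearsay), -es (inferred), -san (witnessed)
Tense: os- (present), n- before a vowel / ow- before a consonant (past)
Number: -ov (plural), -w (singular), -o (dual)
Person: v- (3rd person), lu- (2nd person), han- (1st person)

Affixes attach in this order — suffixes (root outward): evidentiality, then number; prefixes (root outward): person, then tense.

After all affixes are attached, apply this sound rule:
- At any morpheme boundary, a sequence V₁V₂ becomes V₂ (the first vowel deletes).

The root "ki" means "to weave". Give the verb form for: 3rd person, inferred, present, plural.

Attach evidentiality inferred -es → kies.
Attach person 3rd person v- → vkies.
Attach number plural -ov → vkiesov.
Attach tense present os- → osvkiesov.
Apply vowel deletion: osvkiesov → osvkesov.

osvkesov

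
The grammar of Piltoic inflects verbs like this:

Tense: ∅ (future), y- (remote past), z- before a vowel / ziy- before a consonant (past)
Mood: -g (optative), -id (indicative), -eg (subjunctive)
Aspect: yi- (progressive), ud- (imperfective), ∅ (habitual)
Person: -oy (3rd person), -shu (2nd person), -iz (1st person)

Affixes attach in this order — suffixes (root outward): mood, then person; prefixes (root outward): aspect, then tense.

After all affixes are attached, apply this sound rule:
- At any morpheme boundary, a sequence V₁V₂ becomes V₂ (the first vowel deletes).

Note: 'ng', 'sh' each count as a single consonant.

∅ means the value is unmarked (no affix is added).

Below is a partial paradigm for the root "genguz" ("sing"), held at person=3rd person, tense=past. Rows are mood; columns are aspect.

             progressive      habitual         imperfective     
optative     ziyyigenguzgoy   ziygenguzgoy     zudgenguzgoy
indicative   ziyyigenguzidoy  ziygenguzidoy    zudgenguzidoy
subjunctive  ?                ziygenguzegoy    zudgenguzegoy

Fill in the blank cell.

ziyyigenguzegoy

Attach aspect progressive yi- → yigenguz.
Attach mood subjunctive -eg → yigenguzeg.
Attach person 3rd person -oy → yigenguzegoy.
Attach tense past ziy- (before consonant 'y') → ziyyigenguzegoy.
Vowel deletion: no change.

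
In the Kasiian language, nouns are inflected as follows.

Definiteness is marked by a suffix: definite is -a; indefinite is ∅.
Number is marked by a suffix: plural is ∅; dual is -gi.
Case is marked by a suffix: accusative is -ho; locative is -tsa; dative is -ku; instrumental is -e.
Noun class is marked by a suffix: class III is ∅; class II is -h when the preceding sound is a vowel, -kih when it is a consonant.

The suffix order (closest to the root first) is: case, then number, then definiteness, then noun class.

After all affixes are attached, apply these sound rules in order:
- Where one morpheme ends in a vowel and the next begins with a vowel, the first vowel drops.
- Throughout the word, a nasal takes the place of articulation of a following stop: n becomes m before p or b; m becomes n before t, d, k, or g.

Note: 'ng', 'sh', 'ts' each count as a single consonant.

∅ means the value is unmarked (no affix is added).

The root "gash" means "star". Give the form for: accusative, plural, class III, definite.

gashha

Attach case accusative -ho → gashho.
number = plural: zero marking, form stays gashho.
Attach definiteness definite -a → gashhoa.
noun class = class III: zero marking, form stays gashhoa.
Apply vowel deletion: gashhoa → gashha.
Nasal assimilation: no change.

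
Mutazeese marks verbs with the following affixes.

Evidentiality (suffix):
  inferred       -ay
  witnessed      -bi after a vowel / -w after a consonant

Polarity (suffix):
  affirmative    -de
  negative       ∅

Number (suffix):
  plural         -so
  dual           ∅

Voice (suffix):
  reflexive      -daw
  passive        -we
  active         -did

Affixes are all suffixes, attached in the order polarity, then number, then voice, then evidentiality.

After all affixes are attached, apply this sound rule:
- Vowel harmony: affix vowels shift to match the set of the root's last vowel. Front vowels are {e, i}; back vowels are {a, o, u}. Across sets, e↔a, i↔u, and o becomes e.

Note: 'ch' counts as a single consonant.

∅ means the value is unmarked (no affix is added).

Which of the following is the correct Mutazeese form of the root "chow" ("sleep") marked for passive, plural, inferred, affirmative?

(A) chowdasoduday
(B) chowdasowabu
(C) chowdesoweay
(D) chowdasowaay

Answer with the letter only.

D

Attach polarity affirmative -de → chowde.
Attach number plural -so → chowdeso.
Attach voice passive -we → chowdesowe.
Attach evidentiality inferred -ay → chowdesoweay.
Apply vowel harmony: chowdesoweay → chowdasowaay.
So the correct form is chowdasowaay, option (D).
(B) chowdasowabu is wrong: it uses witnessed instead of inferred for evidentiality.
(C) chowdesoweay is wrong: it fails to apply the sound rule(s).
(A) chowdasoduday is wrong: it uses active instead of passive for voice.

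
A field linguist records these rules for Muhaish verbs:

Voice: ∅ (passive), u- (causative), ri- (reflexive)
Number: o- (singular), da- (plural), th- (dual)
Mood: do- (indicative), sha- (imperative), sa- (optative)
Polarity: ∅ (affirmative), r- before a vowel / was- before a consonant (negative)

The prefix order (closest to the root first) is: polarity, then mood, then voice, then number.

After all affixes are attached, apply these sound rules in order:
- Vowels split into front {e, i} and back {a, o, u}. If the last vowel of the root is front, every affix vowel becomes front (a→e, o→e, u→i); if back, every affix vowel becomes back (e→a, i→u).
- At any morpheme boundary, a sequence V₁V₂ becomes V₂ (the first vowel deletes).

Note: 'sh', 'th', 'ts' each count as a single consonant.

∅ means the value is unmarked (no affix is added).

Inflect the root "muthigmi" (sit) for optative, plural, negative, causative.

Attach polarity negative was- (before consonant 'm') → wasmuthigmi.
Attach mood optative sa- → sawasmuthigmi.
Attach voice causative u- → usawasmuthigmi.
Attach number plural da- → dausawasmuthigmi.
Apply vowel harmony: dausawasmuthigmi → deisewesmuthigmi.
Apply vowel deletion: deisewesmuthigmi → disewesmuthigmi.

disewesmuthigmi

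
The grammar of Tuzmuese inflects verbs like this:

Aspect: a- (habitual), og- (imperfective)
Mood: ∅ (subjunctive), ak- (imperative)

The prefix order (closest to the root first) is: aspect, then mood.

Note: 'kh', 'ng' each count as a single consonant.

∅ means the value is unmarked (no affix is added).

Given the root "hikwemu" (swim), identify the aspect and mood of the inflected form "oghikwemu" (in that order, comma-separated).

imperfective, subjunctive

Segment: og-hikwemu.
aspect: og- → imperfective.
mood: ∅ → subjunctive.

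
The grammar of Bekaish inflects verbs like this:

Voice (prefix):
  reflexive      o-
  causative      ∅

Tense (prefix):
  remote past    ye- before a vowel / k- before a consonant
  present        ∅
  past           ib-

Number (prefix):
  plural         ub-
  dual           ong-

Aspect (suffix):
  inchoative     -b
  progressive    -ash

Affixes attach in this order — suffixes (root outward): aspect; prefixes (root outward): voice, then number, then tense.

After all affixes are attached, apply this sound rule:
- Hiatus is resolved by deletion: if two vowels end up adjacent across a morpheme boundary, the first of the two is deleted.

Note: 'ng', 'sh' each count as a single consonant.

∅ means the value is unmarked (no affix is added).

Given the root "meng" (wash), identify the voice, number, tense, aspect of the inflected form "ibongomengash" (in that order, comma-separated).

Segment: ib-ong-o-meng-ash.
voice: o- → reflexive.
number: ong- → dual.
tense: ib- → past.
aspect: -ash → progressive.

reflexive, dual, past, progressive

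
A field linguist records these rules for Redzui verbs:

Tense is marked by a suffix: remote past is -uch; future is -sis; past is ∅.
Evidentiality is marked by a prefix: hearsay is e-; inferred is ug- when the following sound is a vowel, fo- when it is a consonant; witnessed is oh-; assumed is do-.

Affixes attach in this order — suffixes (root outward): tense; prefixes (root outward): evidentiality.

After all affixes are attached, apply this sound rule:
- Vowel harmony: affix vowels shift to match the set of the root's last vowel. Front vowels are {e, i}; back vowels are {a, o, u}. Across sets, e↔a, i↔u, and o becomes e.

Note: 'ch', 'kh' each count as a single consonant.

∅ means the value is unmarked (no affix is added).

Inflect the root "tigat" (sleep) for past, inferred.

Attach evidentiality inferred fo- (before consonant 't') → fotigat.
tense = past: zero marking, form stays fotigat.
Vowel harmony: no change.

fotigat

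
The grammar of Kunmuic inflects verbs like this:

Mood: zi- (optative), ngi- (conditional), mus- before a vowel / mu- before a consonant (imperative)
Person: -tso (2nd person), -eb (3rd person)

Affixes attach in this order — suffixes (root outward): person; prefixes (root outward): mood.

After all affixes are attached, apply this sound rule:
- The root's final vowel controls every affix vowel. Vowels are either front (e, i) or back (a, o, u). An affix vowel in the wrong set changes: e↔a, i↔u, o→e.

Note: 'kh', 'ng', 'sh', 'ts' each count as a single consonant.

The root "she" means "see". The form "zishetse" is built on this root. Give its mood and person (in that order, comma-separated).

optative, 2nd person

Segment: zi-she-tso.
mood: zi- → optative.
person: -tso → 2nd person.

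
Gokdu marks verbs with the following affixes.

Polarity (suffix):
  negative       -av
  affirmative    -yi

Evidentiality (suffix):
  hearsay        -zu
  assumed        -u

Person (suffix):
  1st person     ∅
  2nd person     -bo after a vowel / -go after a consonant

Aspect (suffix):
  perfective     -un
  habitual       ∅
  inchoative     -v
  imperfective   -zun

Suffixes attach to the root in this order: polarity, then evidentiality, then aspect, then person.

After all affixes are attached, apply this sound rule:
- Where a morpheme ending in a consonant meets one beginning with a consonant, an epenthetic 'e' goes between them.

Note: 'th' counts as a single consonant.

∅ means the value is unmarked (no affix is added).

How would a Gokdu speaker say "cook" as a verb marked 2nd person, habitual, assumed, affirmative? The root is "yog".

yogeyiubo

Attach polarity affirmative -yi → yogyi.
Attach evidentiality assumed -u → yogyiu.
aspect = habitual: zero marking, form stays yogyiu.
Attach person 2nd person -bo (after vowel 'u') → yogyiubo.
Apply epenthesis: yogyiubo → yogeyiubo.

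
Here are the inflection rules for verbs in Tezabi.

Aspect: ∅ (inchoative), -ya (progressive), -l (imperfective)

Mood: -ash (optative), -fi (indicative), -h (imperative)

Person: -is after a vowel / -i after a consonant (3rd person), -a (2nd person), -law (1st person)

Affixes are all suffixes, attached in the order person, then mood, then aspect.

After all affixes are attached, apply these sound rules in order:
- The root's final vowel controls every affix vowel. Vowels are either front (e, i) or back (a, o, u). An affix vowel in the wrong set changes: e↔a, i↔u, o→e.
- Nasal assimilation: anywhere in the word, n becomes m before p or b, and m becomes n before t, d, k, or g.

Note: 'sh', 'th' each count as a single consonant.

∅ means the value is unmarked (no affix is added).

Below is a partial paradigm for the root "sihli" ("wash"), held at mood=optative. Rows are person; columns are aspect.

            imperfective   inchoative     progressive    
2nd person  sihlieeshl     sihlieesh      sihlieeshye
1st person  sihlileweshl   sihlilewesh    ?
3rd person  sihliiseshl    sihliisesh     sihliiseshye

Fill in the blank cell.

Attach person 1st person -law → sihlilaw.
Attach mood optative -ash → sihlilawash.
Attach aspect progressive -ya → sihlilawashya.
Apply vowel harmony: sihlilawashya → sihlileweshye.
Nasal assimilation: no change.

sihlileweshye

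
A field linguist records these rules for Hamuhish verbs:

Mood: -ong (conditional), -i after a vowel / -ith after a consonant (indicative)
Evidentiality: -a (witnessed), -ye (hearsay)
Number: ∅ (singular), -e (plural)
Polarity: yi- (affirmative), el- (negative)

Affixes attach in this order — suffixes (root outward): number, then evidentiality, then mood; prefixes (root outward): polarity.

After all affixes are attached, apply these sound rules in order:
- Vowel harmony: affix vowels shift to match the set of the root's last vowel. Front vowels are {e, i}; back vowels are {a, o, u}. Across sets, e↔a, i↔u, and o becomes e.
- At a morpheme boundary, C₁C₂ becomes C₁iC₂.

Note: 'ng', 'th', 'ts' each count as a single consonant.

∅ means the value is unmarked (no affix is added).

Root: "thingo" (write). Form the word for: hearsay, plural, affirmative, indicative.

yuthingoayau

Attach number plural -e → thingoe.
Attach evidentiality hearsay -ye → thingoeye.
Attach mood indicative -i (after vowel 'e') → thingoeyei.
Attach polarity affirmative yi- → yithingoeyei.
Apply vowel harmony: yithingoeyei → yuthingoayau.
Epenthesis: no change.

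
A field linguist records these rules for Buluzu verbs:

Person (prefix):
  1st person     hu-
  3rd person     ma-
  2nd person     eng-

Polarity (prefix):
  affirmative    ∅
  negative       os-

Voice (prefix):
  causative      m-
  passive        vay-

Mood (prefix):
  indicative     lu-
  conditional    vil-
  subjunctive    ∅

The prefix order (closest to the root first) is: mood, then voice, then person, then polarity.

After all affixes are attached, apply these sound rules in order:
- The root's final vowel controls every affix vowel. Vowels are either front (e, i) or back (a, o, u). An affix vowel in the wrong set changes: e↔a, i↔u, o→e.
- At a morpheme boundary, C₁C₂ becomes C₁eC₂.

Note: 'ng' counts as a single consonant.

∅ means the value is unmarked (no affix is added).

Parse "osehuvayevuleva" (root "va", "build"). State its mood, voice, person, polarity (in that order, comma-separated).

Segment: os-hu-vay-vil-va.
mood: vil- → conditional.
voice: vay- → passive.
person: hu- → 1st person.
polarity: os- → negative.

conditional, passive, 1st person, negative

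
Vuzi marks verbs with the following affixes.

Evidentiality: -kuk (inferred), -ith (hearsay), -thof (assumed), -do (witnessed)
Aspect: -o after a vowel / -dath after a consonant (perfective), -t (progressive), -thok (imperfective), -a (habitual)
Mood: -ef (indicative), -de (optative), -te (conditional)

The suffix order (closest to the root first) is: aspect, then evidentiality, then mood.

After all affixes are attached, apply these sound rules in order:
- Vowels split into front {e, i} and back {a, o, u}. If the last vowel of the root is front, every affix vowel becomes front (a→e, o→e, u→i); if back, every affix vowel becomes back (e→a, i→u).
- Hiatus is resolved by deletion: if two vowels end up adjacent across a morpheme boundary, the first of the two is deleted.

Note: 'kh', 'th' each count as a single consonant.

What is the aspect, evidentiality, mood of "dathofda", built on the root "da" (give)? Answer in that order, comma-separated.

Segment: da-a-thof-de.
aspect: -a → habitual.
evidentiality: -thof → assumed.
mood: -de → optative.

habitual, assumed, optative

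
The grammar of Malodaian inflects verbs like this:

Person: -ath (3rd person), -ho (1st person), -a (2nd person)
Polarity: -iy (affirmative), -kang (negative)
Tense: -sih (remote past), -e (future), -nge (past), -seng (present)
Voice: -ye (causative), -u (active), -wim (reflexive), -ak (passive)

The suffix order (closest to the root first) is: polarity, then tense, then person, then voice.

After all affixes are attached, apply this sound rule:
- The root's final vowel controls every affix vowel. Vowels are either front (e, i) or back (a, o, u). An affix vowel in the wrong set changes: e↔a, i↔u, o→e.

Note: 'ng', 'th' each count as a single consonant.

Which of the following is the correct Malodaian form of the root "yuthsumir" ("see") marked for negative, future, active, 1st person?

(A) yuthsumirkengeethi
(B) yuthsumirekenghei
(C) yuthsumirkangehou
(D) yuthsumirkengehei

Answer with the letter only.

D

Attach polarity negative -kang → yuthsumirkang.
Attach tense future -e → yuthsumirkange.
Attach person 1st person -ho → yuthsumirkangeho.
Attach voice active -u → yuthsumirkangehou.
Apply vowel harmony: yuthsumirkangehou → yuthsumirkengehei.
So the correct form is yuthsumirkengehei, option (D).
(C) yuthsumirkangehou is wrong: it fails to apply the sound rule(s).
(B) yuthsumirekenghei is wrong: it has the affixes in the wrong order.
(A) yuthsumirkengeethi is wrong: it uses 3rd person instead of 1st person for person.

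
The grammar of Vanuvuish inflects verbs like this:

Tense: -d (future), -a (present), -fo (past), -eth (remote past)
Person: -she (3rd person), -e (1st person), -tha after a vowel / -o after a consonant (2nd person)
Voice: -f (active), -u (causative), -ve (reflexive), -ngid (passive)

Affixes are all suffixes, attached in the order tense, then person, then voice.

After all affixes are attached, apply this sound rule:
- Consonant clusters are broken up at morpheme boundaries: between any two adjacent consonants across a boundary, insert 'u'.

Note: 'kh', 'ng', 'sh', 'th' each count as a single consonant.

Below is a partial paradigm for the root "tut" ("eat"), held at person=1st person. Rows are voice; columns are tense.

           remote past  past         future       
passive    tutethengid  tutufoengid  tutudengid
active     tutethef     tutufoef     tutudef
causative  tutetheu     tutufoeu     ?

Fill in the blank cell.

tutudeu

Attach tense future -d → tutd.
Attach person 1st person -e → tutde.
Attach voice causative -u → tutdeu.
Apply epenthesis: tutdeu → tutudeu.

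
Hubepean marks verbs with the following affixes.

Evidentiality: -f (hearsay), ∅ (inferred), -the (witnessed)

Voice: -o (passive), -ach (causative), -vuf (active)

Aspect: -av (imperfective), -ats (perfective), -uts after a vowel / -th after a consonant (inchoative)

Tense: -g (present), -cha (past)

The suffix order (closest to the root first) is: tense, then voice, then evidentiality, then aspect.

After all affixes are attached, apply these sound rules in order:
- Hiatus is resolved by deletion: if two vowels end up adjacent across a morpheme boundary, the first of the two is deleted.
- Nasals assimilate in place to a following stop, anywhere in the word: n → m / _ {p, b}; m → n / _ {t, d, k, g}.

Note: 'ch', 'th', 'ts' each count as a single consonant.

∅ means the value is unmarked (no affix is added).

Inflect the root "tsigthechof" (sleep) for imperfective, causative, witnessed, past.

Attach tense past -cha → tsigthechofcha.
Attach voice causative -ach → tsigthechofchaach.
Attach evidentiality witnessed -the → tsigthechofchaachthe.
Attach aspect imperfective -av → tsigthechofchaachtheav.
Apply vowel deletion: tsigthechofchaachtheav → tsigthechofchachthav.
Nasal assimilation: no change.

tsigthechofchachthav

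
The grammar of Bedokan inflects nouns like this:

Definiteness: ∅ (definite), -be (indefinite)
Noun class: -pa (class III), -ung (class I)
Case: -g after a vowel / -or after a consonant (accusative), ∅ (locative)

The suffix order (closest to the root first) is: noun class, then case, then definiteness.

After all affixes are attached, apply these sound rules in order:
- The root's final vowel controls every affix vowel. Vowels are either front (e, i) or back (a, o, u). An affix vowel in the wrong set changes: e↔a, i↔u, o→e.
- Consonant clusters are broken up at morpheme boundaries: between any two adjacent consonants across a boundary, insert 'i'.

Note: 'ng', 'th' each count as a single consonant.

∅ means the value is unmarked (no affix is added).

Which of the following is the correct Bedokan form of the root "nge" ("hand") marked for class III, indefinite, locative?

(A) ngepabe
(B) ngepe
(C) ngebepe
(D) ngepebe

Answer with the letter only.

D

Attach noun class class III -pa → ngepa.
case = locative: zero marking, form stays ngepa.
Attach definiteness indefinite -be → ngepabe.
Apply vowel harmony: ngepabe → ngepebe.
Epenthesis: no change.
So the correct form is ngepebe, option (D).
(A) ngepabe is wrong: it fails to apply the sound rule(s).
(B) ngepe is wrong: it uses definite instead of indefinite for definiteness.
(C) ngebepe is wrong: it has the affixes in the wrong order.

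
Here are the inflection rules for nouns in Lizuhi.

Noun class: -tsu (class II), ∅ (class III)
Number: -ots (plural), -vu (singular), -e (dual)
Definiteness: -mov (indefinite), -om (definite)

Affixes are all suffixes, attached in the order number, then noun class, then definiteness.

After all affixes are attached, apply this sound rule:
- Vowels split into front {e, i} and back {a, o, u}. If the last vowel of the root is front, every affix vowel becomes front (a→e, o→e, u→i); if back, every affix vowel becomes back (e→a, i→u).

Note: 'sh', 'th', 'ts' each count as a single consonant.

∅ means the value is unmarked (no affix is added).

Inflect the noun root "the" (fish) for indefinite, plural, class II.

theetstsimev

Attach number plural -ots → theots.
Attach noun class class II -tsu → theotstsu.
Attach definiteness indefinite -mov → theotstsumov.
Apply vowel harmony: theotstsumov → theetstsimev.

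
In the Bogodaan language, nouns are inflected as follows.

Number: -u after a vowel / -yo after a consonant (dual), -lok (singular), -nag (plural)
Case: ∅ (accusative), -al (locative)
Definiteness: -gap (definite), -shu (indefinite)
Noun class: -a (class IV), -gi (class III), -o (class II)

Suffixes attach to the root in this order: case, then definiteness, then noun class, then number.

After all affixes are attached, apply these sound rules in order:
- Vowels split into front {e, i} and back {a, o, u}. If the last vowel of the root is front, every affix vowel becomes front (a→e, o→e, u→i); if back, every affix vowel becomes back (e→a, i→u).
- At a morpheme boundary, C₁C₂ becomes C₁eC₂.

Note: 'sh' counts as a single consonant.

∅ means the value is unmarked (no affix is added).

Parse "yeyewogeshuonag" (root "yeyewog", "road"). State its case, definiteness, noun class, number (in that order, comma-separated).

accusative, indefinite, class II, plural

Segment: yeyewog-shu-o-nag.
case: ∅ → accusative.
definiteness: -shu → indefinite.
noun class: -o → class II.
number: -nag → plural.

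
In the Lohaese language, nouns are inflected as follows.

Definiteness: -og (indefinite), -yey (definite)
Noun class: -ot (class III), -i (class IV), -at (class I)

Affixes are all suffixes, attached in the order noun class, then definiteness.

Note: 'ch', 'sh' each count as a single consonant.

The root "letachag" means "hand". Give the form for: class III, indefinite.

Attach noun class class III -ot → letachagot.
Attach definiteness indefinite -og → letachagotog.

letachagotog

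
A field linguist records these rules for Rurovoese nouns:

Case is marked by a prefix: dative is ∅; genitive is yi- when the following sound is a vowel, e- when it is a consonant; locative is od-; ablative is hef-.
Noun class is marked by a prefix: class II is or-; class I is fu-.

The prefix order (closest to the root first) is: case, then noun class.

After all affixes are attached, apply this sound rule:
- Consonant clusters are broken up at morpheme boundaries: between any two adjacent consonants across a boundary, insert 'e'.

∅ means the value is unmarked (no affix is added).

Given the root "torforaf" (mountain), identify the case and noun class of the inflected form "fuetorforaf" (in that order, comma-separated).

genitive, class I

Segment: fu-e-torforaf.
case: yi/e- → genitive.
noun class: fu- → class I.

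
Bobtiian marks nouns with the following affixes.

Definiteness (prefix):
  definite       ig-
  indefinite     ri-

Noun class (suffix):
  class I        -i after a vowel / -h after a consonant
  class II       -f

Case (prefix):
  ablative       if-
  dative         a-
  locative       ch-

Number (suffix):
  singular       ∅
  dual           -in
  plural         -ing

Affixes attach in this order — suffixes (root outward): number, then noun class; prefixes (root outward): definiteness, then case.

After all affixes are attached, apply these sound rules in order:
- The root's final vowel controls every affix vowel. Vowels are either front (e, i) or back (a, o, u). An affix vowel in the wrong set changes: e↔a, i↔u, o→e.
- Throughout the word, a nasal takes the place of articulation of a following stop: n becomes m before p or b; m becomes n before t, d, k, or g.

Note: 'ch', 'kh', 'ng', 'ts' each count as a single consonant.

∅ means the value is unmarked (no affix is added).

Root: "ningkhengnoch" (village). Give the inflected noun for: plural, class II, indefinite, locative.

Attach definiteness indefinite ri- → riningkhengnoch.
Attach number plural -ing → riningkhengnoching.
Attach case locative ch- → chriningkhengnoching.
Attach noun class class II -f → chriningkhengnochingf.
Apply vowel harmony: chriningkhengnochingf → chruningkhengnochungf.
Nasal assimilation: no change.

chruningkhengnochungf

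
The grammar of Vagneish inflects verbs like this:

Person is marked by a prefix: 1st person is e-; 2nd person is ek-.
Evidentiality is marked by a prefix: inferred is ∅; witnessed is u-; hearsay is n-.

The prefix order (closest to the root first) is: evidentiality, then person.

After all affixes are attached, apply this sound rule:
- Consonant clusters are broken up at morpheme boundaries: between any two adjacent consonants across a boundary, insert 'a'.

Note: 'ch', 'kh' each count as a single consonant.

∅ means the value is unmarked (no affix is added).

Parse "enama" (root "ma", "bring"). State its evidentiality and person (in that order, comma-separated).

hearsay, 1st person

Segment: e-n-ma.
evidentiality: n- → hearsay.
person: e- → 1st person.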